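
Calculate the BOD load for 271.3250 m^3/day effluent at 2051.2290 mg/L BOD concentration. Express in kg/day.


Formula: BOD_load = volume * conc / 1000
Substituting: BOD_load = 271.3250 * 2051.2290 / 1000
Result: 556.5497 kg/day


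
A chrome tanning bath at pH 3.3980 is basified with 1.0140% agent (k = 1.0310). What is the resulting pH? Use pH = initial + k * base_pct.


Formula: pH_final = pH_initial + k * base_pct
Substituting: pH_final = 3.3980 + 1.0310 * 1.0140
Result: 4.4434


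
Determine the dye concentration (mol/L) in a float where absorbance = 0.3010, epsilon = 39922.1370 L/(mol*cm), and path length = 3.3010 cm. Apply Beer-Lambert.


Formula: c = A / (epsilon * l)
Substituting: c = 0.3010 / (39922.1370 * 3.3010)
Result: 2.2841e-06 mol/L


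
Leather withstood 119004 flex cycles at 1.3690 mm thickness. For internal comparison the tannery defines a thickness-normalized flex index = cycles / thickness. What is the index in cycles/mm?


Formula: Index = cycles / thickness
Substituting: Index = 119004 / 1.3690
Result: 86927.6844 cycles/mm


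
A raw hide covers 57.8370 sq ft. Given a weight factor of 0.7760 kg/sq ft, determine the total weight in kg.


Formula: Weight = area * weight_per_sqft
Substituting: Weight = 57.8370 * 0.7760
Result: 44.8815 kg


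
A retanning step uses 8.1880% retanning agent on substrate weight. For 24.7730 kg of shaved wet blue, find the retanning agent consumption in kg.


Formula: Retan = substrate * pct / 100
Substituting: Retan = 24.7730 * 8.1880 / 100
Result: 2.0284 kg


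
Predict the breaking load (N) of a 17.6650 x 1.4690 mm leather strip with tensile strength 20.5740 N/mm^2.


Formula: F = TS * w * t
Substituting: F = 20.5740 * 17.6650 * 1.4690
Result: 533.8929 N


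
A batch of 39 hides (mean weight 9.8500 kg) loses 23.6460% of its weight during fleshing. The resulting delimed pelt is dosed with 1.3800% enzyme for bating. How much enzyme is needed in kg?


Total_raw = N * avg_wt = 39 * 9.8500 = 384.1500 kg
Substrate = Total_raw * (1 - loss/100) = 384.1500 * (1 - 23.6460/100) = 293.3139 kg
Enzyme = Substrate * pct / 100 = 293.3139 * 1.3800 / 100 = 4.0477 kg


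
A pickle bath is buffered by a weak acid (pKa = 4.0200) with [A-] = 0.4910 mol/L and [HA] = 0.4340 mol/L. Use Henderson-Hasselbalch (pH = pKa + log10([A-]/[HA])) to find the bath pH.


ratio = [A-] / [HA] = 0.4910 / 0.4340 = 1.1313
log10(ratio) = 0.0535918
pH = pKa + log10(ratio) = 4.0200 + 0.0535918 = 4.0736


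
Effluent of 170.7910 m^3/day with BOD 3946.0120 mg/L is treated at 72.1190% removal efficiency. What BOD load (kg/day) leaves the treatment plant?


Load_in = volume * conc / 1000 = 170.7910 * 3946.0120 / 1000 = 673.9433 kg/day
Removed = Load_in * eff / 100 = 673.9433 * 72.1190 / 100 = 486.0412 kg/day
Load_out = Load_in - Removed = 673.9433 - 486.0412 = 187.9021 kg/day


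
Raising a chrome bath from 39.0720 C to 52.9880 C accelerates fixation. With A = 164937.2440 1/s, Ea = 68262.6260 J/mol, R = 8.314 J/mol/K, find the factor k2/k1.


T1 = 39.0720 + 273.15 = 312.2220 K; T2 = 52.9880 + 273.15 = 326.1380 K
k1 = A * exp(-Ea/(R*T1)) = 164937.2440 * exp(-68262.6260/(8.314*312.2220)) = 6.2602e-07 1/s
k2 = A * exp(-Ea/(R*T2)) = 164937.2440 * exp(-68262.6260/(8.314*326.1380)) = 1.9227e-06 1/s
k2/k1 = 1.9227e-06 / 6.2602e-07 = 3.0712


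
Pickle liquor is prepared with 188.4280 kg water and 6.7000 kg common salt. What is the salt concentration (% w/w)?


Formula: Conc = salt / (water + salt) * 100
Substituting: Conc = 6.7000 / (188.4280 + 6.7000) * 100
Result: 3.4336 %


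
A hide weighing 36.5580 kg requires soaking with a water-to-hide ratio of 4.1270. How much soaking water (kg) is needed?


Formula: Water = hide_weight * ratio
Substituting: Water = 36.5580 * 4.1270
Result: 150.8749 kg


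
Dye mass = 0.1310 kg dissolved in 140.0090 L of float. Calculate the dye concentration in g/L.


Formula: Conc = dye_mass(kg) / volume(L) * 1000
Substituting: Conc = 0.1310 / 140.0090 * 1000
Result: 0.9357 g/L


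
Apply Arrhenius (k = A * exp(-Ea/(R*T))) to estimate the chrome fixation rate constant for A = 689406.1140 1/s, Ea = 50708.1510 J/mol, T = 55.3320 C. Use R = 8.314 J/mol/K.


T_K = T_C + 273.15 = 55.3320 + 273.15 = 328.4820 K
exponent = -Ea / (R * T_K) = -50708.1510 / (8.314 * 328.4820) = -18.5676
k = A * exp(exponent) = 689406.1140 * exp(-18.5676) = 0.00595198 1/s


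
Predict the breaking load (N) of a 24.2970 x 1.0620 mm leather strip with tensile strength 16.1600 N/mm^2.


Formula: F = TS * w * t
Substituting: F = 16.1600 * 24.2970 * 1.0620
Result: 416.9832 N


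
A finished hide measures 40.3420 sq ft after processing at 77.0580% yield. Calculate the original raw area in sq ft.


Formula: raw = finished * 100 / yield
Substituting: raw = 40.3420 * 100 / 77.0580
Result: 52.3528 sq ft


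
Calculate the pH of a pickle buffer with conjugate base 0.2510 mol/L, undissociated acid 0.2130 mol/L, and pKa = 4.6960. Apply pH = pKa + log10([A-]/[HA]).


ratio = [A-] / [HA] = 0.2510 / 0.2130 = 1.1784
log10(ratio) = 0.0712941
pH = pKa + log10(ratio) = 4.6960 + 0.0712941 = 4.7673


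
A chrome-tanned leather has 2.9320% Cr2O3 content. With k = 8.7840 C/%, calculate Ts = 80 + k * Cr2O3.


Formula: Ts = 80 + k * Cr2O3
Substituting: Ts = 80 + 8.7840 * 2.9320
Result: 105.7547 C


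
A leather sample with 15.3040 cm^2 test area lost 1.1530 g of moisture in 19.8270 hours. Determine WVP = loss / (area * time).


Formula: WVP = loss / (area * time)
Substituting: WVP = 1.1530 / (15.3040 * 19.8270)
Result: 0.00379986 g/(cm^2*hr)


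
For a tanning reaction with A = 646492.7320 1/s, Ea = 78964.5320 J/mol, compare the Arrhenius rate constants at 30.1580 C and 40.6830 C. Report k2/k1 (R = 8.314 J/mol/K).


T1 = 30.1580 + 273.15 = 303.3080 K; T2 = 40.6830 + 273.15 = 313.8330 K
k1 = A * exp(-Ea/(R*T1)) = 646492.7320 * exp(-78964.5320/(8.314*303.3080)) = 1.6258e-08 1/s
k2 = A * exp(-Ea/(R*T2)) = 646492.7320 * exp(-78964.5320/(8.314*313.8330)) = 4.6469e-08 1/s
k2/k1 = 4.6469e-08 / 1.6258e-08 = 2.8582


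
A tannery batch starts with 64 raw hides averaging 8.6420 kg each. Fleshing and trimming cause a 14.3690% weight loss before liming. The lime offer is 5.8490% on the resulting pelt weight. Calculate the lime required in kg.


Total_raw = N * avg_wt = 64 * 8.6420 = 553.0880 kg
Substrate = Total_raw * (1 - loss/100) = 553.0880 * (1 - 14.3690/100) = 473.6148 kg
Lime = Substrate * pct / 100 = 473.6148 * 5.8490 / 100 = 27.7017 kg


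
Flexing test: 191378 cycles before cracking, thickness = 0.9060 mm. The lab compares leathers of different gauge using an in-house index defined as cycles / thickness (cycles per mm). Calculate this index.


Formula: Index = cycles / thickness
Substituting: Index = 191378 / 0.9060
Result: 211233.9956 cycles/mm


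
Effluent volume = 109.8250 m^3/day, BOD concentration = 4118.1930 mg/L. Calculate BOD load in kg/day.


Formula: BOD_load = volume * conc / 1000
Substituting: BOD_load = 109.8250 * 4118.1930 / 1000
Result: 452.2805 kg/day


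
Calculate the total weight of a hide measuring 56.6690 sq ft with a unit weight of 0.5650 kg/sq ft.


Formula: Weight = area * weight_per_sqft
Substituting: Weight = 56.6690 * 0.5650
Result: 32.0180 kg


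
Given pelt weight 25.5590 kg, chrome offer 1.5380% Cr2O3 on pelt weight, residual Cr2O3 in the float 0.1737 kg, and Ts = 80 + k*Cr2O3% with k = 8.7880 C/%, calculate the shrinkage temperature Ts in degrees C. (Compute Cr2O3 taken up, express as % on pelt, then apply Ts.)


Offered = pelt * offer_pct / 100 = 25.5590 * 1.5380 / 100 = 0.3931 kg
Uptake = offered - residual = 0.3931 - 0.1737 = 0.2194 kg
Cr2O3% on pelt = uptake / pelt * 100 = 0.2194 / 25.5590 * 100 = 0.8584 %
Ts = 80 + k * Cr2O3% = 80 + 8.7880 * 0.8584 = 87.5436 C


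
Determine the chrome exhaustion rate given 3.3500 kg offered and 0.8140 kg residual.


Formula: Uptake = (offered - residual) / offered * 100
Substituting: Uptake = (3.3500 - 0.8140) / 3.3500 * 100
Result: 75.7015 %


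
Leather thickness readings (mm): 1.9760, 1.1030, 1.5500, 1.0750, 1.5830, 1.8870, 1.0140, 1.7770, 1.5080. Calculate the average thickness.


Formula: Average = sum / n
Substituting: Average = 13.4730 / 9
Result: 1.4970 mm


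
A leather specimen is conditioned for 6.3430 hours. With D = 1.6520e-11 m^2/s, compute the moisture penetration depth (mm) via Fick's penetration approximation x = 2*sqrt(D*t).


t = 6.3430 hr * 3600 = 22834.8000 s
D * t = 1.6520e-11 * 22834.8000 = 3.7723e-07
x = 2 * sqrt(D*t) = 2 * sqrt(3.7723e-07) = 0.00122838 m = 1.2284 mm


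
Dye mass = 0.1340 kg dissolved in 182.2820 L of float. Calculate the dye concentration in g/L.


Formula: Conc = dye_mass(kg) / volume(L) * 1000
Substituting: Conc = 0.1340 / 182.2820 * 1000
Result: 0.7351 g/L


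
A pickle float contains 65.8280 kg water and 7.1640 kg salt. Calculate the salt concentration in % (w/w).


Formula: Conc = salt / (water + salt) * 100
Substituting: Conc = 7.1640 / (65.8280 + 7.1640) * 100
Result: 9.8148 %


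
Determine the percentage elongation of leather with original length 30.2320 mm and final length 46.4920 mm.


Formula: Elongation = (Lf - L0) / L0 * 100
Substituting: Elongation = (46.4920 - 30.2320) / 30.2320 * 100
Result: 53.7841 %


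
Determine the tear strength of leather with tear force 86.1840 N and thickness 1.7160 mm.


Formula: Tear strength = force / thickness
Substituting: Tear strength = 86.1840 / 1.7160
Result: 50.2238 N/mm


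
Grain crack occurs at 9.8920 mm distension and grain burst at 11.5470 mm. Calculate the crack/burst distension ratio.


Formula: Ratio = crack / burst
Substituting: Ratio = 9.8920 / 11.5470
Result: 0.8567


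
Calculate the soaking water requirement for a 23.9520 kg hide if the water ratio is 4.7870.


Formula: Water = hide_weight * ratio
Substituting: Water = 23.9520 * 4.7870
Result: 114.6582 kg


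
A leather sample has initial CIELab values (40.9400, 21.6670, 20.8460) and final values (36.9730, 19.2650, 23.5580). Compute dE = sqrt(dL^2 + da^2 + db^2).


dL = -3.9670, da = -2.4020, db = 2.7120
dE = sqrt((-3.9670)^2 + (-2.4020)^2 + 2.7120^2) = 5.3723


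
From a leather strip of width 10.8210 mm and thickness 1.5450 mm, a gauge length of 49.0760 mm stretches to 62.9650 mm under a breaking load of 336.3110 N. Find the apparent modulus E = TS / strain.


TS = F / (w * t) = 336.3110 / (10.8210 * 1.5450) = 20.1162 N/mm^2
strain = (Lf - L0) / L0 = (62.9650 - 49.0760) / 49.0760 = 0.2830
E = TS / strain = 20.1162 / 0.2830 = 71.0793 N/mm^2


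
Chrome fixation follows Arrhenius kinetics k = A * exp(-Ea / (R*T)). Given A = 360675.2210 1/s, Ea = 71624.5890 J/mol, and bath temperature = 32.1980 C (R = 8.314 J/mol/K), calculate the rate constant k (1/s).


T_K = T_C + 273.15 = 32.1980 + 273.15 = 305.3480 K
exponent = -Ea / (R * T_K) = -71624.5890 / (8.314 * 305.3480) = -28.2135
k = A * exp(exponent) = 360675.2210 * exp(-28.2135) = 2.0144e-07 1/s


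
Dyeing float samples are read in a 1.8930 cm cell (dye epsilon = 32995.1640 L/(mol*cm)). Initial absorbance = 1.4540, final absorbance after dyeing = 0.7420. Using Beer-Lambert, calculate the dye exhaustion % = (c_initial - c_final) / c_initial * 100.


c_initial = A_i / (epsilon * l) = 1.4540 / (32995.1640 * 1.8930) = 2.3279e-05 mol/L
c_final = A_f / (epsilon * l) = 0.7420 / (32995.1640 * 1.8930) = 1.1880e-05 mol/L
Exhaustion = (c_initial - c_final) / c_initial * 100 = (2.3279e-05 - 1.1880e-05) / 2.3279e-05 * 100 = 48.9684 %


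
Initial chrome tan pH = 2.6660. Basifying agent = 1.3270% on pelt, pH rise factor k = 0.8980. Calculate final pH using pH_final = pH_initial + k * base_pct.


Formula: pH_final = pH_initial + k * base_pct
Substituting: pH_final = 2.6660 + 0.8980 * 1.3270
Result: 3.8576


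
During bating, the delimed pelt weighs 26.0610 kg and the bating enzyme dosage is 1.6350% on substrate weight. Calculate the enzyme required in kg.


Formula: Enzyme = substrate * pct / 100
Substituting: Enzyme = 26.0610 * 1.6350 / 100
Result: 0.4261 kg


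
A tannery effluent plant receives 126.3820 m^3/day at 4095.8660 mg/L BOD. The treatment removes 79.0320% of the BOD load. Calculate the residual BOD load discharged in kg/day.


Load_in = volume * conc / 1000 = 126.3820 * 4095.8660 / 1000 = 517.6437 kg/day
Removed = Load_in * eff / 100 = 517.6437 * 79.0320 / 100 = 409.1042 kg/day
Load_out = Load_in - Removed = 517.6437 - 409.1042 = 108.5395 kg/day


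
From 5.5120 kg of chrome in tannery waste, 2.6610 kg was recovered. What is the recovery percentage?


Formula: Recovery = recovered / input * 100
Substituting: Recovery = 2.6610 / 5.5120 * 100
Result: 48.2765 %


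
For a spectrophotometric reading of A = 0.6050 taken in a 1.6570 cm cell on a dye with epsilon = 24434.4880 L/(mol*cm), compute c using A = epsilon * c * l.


Formula: c = A / (epsilon * l)
Substituting: c = 0.6050 / (24434.4880 * 1.6570)
Result: 1.4943e-05 mol/L


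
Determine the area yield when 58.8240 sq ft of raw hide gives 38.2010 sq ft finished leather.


Formula: Yield = finished / raw * 100
Substituting: Yield = 38.2010 / 58.8240 * 100
Result: 64.9412 %


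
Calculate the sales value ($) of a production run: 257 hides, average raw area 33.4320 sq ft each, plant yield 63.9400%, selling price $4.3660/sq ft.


Raw_total = N * avg_area = 257 * 33.4320 = 8592.0240 sq ft
Finished = Raw_total * yield / 100 = 8592.0240 * 63.9400 / 100 = 5493.7401 sq ft
Value = Finished * price = 5493.7401 * 4.3660 = 23985.6695 $


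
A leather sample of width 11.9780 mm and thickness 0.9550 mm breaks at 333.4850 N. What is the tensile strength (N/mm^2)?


Formula: TS = force / (width * thickness)
Substituting: TS = 333.4850 / (11.9780 * 0.9550)
Result: 29.1534 N/mm^2


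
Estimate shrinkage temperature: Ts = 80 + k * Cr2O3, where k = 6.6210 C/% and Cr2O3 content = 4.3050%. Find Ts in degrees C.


Formula: Ts = 80 + k * Cr2O3
Substituting: Ts = 80 + 6.6210 * 4.3050
Result: 108.5034 C


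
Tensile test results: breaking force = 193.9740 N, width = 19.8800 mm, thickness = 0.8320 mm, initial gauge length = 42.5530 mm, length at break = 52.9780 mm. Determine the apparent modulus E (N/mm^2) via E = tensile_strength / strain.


TS = F / (w * t) = 193.9740 / (19.8800 * 0.8320) = 11.7275 N/mm^2
strain = (Lf - L0) / L0 = (52.9780 - 42.5530) / 42.5530 = 0.2450
E = TS / strain = 11.7275 / 0.2450 = 47.8694 N/mm^2


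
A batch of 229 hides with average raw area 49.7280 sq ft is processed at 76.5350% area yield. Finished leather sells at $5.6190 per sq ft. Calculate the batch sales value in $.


Raw_total = N * avg_area = 229 * 49.7280 = 11387.7120 sq ft
Finished = Raw_total * yield / 100 = 11387.7120 * 76.5350 / 100 = 8715.5854 sq ft
Value = Finished * price = 8715.5854 * 5.6190 = 48972.8742 $


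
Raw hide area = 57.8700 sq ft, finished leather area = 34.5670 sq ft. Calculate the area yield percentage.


Formula: Yield = finished / raw * 100
Substituting: Yield = 34.5670 / 57.8700 * 100
Result: 59.7322 %


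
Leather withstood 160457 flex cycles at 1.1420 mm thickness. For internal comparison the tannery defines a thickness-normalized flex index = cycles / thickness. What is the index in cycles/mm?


Formula: Index = cycles / thickness
Substituting: Index = 160457 / 1.1420
Result: 140505.2539 cycles/mm


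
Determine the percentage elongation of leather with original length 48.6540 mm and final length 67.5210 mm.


Formula: Elongation = (Lf - L0) / L0 * 100
Substituting: Elongation = (67.5210 - 48.6540) / 48.6540 * 100
Result: 38.7779 %


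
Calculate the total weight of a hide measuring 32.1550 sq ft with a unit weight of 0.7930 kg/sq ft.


Formula: Weight = area * weight_per_sqft
Substituting: Weight = 32.1550 * 0.7930
Result: 25.4989 kg


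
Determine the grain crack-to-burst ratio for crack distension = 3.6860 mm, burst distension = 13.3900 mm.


Formula: Ratio = crack / burst
Substituting: Ratio = 3.6860 / 13.3900
Result: 0.2753


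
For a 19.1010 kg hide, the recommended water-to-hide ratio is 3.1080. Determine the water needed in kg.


Formula: Water = hide_weight * ratio
Substituting: Water = 19.1010 * 3.1080
Result: 59.3659 kg


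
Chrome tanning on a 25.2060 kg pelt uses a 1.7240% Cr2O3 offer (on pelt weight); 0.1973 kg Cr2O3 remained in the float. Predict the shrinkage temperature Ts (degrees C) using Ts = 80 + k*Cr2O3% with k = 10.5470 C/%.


Offered = pelt * offer_pct / 100 = 25.2060 * 1.7240 / 100 = 0.4346 kg
Uptake = offered - residual = 0.4346 - 0.1973 = 0.2373 kg
Cr2O3% on pelt = uptake / pelt * 100 = 0.2373 / 25.2060 * 100 = 0.9412 %
Ts = 80 + k * Cr2O3% = 80 + 10.5470 * 0.9412 = 89.9274 C


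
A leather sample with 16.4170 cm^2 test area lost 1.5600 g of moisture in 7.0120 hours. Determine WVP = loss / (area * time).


Formula: WVP = loss / (area * time)
Substituting: WVP = 1.5600 / (16.4170 * 7.0120)
Result: 0.0135515 g/(cm^2*hr)


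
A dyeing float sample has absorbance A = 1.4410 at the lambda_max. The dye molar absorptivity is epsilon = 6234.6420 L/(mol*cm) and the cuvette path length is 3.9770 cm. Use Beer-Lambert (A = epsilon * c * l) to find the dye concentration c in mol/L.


Formula: c = A / (epsilon * l)
Substituting: c = 1.4410 / (6234.6420 * 3.9770)
Result: 5.8116e-05 mol/L


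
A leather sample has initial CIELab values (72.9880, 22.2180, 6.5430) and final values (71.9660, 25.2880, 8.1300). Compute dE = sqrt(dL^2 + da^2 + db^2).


dL = -1.0220, da = 3.0700, db = 1.5870
dE = sqrt((-1.0220)^2 + 3.0700^2 + 1.5870^2) = 3.6039


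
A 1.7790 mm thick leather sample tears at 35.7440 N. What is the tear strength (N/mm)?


Formula: Tear strength = force / thickness
Substituting: Tear strength = 35.7440 / 1.7790
Result: 20.0922 N/mm


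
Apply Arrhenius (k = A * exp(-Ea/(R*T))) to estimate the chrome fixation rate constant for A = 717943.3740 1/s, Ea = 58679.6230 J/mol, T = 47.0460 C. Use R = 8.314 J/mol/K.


T_K = T_C + 273.15 = 47.0460 + 273.15 = 320.1960 K
exponent = -Ea / (R * T_K) = -58679.6230 / (8.314 * 320.1960) = -22.0425
k = A * exp(exponent) = 717943.3740 * exp(-22.0425) = 1.9193e-04 1/s


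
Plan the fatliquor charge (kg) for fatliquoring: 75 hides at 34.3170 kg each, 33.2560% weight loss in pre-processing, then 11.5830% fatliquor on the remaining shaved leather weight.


Total_raw = N * avg_wt = 75 * 34.3170 = 2573.7750 kg
Substrate = Total_raw * (1 - loss/100) = 2573.7750 * (1 - 33.2560/100) = 1717.8404 kg
Fat = Substrate * pct / 100 = 1717.8404 * 11.5830 / 100 = 198.9775 kg


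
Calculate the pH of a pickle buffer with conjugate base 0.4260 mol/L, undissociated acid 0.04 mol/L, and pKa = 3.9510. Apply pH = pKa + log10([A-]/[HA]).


ratio = [A-] / [HA] = 0.4260 / 0.04 = 10.6500
log10(ratio) = 1.0273
pH = pKa + log10(ratio) = 3.9510 + 1.0273 = 4.9783


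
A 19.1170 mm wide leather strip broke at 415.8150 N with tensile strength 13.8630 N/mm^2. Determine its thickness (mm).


Formula: t = F / (TS * w)
Substituting: t = 415.8150 / (13.8630 * 19.1170)
Result: 1.5690 mm


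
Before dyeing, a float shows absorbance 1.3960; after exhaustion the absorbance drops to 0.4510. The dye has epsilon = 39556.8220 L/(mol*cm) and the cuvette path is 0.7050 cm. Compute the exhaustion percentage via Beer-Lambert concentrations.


c_initial = A_i / (epsilon * l) = 1.3960 / (39556.8220 * 0.7050) = 5.0058e-05 mol/L
c_final = A_f / (epsilon * l) = 0.4510 / (39556.8220 * 0.7050) = 1.6172e-05 mol/L
Exhaustion = (c_initial - c_final) / c_initial * 100 = (5.0058e-05 - 1.6172e-05) / 5.0058e-05 * 100 = 67.6934 %


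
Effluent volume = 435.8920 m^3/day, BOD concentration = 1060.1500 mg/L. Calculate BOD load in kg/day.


Formula: BOD_load = volume * conc / 1000
Substituting: BOD_load = 435.8920 * 1060.1500 / 1000
Result: 462.1109 kg/day


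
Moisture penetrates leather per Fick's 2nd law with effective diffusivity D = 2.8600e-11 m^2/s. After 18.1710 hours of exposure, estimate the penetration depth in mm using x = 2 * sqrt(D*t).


t = 18.1710 hr * 3600 = 65415.6000 s
D * t = 2.8600e-11 * 65415.6000 = 1.8709e-06
x = 2 * sqrt(D*t) = 2 * sqrt(1.8709e-06) = 0.00273561 m = 2.7356 mm


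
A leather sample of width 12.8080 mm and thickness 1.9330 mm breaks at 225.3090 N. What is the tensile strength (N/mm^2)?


Formula: TS = force / (width * thickness)
Substituting: TS = 225.3090 / (12.8080 * 1.9330)
Result: 9.1005 N/mm^2


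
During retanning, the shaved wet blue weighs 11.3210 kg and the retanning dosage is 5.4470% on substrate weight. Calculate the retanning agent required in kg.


Formula: Retan = substrate * pct / 100
Substituting: Retan = 11.3210 * 5.4470 / 100
Result: 0.6167 kg


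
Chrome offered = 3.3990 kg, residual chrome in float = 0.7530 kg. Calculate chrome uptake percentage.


Formula: Uptake = (offered - residual) / offered * 100
Substituting: Uptake = (3.3990 - 0.7530) / 3.3990 * 100
Result: 77.8464 %


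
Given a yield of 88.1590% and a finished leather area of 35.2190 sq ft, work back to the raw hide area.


Formula: raw = finished * 100 / yield
Substituting: raw = 35.2190 * 100 / 88.1590
Result: 39.9494 sq ft


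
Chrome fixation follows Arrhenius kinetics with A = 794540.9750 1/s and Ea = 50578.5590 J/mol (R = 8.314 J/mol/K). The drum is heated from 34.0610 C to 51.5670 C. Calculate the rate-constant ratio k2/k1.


T1 = 34.0610 + 273.15 = 307.2110 K; T2 = 51.5670 + 273.15 = 324.7170 K
k1 = A * exp(-Ea/(R*T1)) = 794540.9750 * exp(-50578.5590/(8.314*307.2110)) = 0.00199529 1/s
k2 = A * exp(-Ea/(R*T2)) = 794540.9750 * exp(-50578.5590/(8.314*324.7170)) = 0.00580299 1/s
k2/k1 = 0.00580299 / 0.00199529 = 2.9083


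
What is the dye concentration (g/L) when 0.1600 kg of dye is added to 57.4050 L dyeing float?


Formula: Conc = dye_mass(kg) / volume(L) * 1000
Substituting: Conc = 0.1600 / 57.4050 * 1000
Result: 2.7872 g/L


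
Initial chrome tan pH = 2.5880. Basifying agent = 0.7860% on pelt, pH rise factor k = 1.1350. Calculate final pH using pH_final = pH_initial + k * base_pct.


Formula: pH_final = pH_initial + k * base_pct
Substituting: pH_final = 2.5880 + 1.1350 * 0.7860
Result: 3.4801


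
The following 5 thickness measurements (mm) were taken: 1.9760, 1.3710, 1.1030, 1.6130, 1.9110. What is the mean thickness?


Formula: Average = sum / n
Substituting: Average = 7.9740 / 5
Result: 1.5948 mm


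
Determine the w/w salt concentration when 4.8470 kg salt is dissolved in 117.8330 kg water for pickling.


Formula: Conc = salt / (water + salt) * 100
Substituting: Conc = 4.8470 / (117.8330 + 4.8470) * 100
Result: 3.9509 %


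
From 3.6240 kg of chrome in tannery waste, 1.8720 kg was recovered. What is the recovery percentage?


Formula: Recovery = recovered / input * 100
Substituting: Recovery = 1.8720 / 3.6240 * 100
Result: 51.6556 %


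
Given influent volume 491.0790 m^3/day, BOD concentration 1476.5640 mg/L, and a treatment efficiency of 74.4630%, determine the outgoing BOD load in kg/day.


Load_in = volume * conc / 1000 = 491.0790 * 1476.5640 / 1000 = 725.1096 kg/day
Removed = Load_in * eff / 100 = 725.1096 * 74.4630 / 100 = 539.9383 kg/day
Load_out = Load_in - Removed = 725.1096 - 539.9383 = 185.1712 kg/day


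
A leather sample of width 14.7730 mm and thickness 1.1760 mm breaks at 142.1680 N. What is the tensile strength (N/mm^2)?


Formula: TS = force / (width * thickness)
Substituting: TS = 142.1680 / (14.7730 * 1.1760)
Result: 8.1833 N/mm^2


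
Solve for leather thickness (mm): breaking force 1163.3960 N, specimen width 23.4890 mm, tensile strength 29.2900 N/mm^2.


Formula: t = F / (TS * w)
Substituting: t = 1163.3960 / (29.2900 * 23.4890)
Result: 1.6910 mm


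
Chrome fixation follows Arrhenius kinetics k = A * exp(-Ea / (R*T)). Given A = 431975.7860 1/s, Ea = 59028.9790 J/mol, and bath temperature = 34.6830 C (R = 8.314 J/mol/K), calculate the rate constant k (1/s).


T_K = T_C + 273.15 = 34.6830 + 273.15 = 307.8330 K
exponent = -Ea / (R * T_K) = -59028.9790 / (8.314 * 307.8330) = -23.0643
k = A * exp(exponent) = 431975.7860 * exp(-23.0643) = 4.1569e-05 1/s


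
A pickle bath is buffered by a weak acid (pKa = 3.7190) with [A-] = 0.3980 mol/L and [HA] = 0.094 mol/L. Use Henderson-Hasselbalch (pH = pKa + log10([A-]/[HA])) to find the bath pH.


ratio = [A-] / [HA] = 0.3980 / 0.094 = 4.2340
log10(ratio) = 0.6268
pH = pKa + log10(ratio) = 3.7190 + 0.6268 = 4.3458


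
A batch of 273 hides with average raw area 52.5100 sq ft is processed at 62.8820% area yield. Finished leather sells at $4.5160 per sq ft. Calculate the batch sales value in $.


Raw_total = N * avg_area = 273 * 52.5100 = 14335.2300 sq ft
Finished = Raw_total * yield / 100 = 14335.2300 * 62.8820 / 100 = 9014.2793 sq ft
Value = Finished * price = 9014.2793 * 4.5160 = 40708.4854 $


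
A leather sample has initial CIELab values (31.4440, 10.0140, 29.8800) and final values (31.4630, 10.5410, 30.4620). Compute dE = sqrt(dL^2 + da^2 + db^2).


dL = 0.019, da = 0.5270, db = 0.5820
dE = sqrt(0.019^2 + 0.5270^2 + 0.5820^2) = 0.7854


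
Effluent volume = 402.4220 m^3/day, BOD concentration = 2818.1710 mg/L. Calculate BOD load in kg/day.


Formula: BOD_load = volume * conc / 1000
Substituting: BOD_load = 402.4220 * 2818.1710 / 1000
Result: 1134.0940 kg/day


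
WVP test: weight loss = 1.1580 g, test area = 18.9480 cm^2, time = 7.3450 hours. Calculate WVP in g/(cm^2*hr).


Formula: WVP = loss / (area * time)
Substituting: WVP = 1.1580 / (18.9480 * 7.3450)
Result: 0.00832058 g/(cm^2*hr)


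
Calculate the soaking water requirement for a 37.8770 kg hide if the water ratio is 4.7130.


Formula: Water = hide_weight * ratio
Substituting: Water = 37.8770 * 4.7130
Result: 178.5143 kg


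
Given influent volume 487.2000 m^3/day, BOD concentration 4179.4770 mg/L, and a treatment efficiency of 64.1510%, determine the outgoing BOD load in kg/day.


Load_in = volume * conc / 1000 = 487.2000 * 4179.4770 / 1000 = 2036.2412 kg/day
Removed = Load_in * eff / 100 = 2036.2412 * 64.1510 / 100 = 1306.2691 kg/day
Load_out = Load_in - Removed = 2036.2412 - 1306.2691 = 729.9721 kg/day


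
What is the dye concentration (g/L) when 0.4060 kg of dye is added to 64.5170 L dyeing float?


Formula: Conc = dye_mass(kg) / volume(L) * 1000
Substituting: Conc = 0.4060 / 64.5170 * 1000
Result: 6.2929 g/L


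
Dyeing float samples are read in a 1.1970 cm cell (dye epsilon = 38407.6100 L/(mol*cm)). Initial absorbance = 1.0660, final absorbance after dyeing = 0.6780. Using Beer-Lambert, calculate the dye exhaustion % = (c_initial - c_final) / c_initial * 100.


c_initial = A_i / (epsilon * l) = 1.0660 / (38407.6100 * 1.1970) = 2.3187e-05 mol/L
c_final = A_f / (epsilon * l) = 0.6780 / (38407.6100 * 1.1970) = 1.4747e-05 mol/L
Exhaustion = (c_initial - c_final) / c_initial * 100 = (2.3187e-05 - 1.4747e-05) / 2.3187e-05 * 100 = 36.3977 %


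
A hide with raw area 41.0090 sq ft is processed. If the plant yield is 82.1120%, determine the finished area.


Formula: finished = raw * yield / 100
Substituting: finished = 41.0090 * 82.1120 / 100
Result: 33.6733 sq ft


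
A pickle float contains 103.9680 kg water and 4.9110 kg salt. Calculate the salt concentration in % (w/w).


Formula: Conc = salt / (water + salt) * 100
Substituting: Conc = 4.9110 / (103.9680 + 4.9110) * 100
Result: 4.5105 %


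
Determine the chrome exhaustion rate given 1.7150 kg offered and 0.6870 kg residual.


Formula: Uptake = (offered - residual) / offered * 100
Substituting: Uptake = (1.7150 - 0.6870) / 1.7150 * 100
Result: 59.9417 %


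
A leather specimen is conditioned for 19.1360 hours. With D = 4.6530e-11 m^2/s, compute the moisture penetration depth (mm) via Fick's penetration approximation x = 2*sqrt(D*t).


t = 19.1360 hr * 3600 = 68889.6000 s
D * t = 4.6530e-11 * 68889.6000 = 3.2054e-06
x = 2 * sqrt(D*t) = 2 * sqrt(3.2054e-06) = 0.00358074 m = 3.5807 mm


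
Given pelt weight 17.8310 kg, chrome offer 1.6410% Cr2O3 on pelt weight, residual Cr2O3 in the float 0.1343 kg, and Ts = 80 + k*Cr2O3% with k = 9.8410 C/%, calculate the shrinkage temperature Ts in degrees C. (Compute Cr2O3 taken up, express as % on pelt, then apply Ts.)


Offered = pelt * offer_pct / 100 = 17.8310 * 1.6410 / 100 = 0.2926 kg
Uptake = offered - residual = 0.2926 - 0.1343 = 0.1583 kg
Cr2O3% on pelt = uptake / pelt * 100 = 0.1583 / 17.8310 * 100 = 0.8878 %
Ts = 80 + k * Cr2O3% = 80 + 9.8410 * 0.8878 = 88.7370 C


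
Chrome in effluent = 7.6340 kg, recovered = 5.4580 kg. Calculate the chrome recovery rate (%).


Formula: Recovery = recovered / input * 100
Substituting: Recovery = 5.4580 / 7.6340 * 100
Result: 71.4959 %


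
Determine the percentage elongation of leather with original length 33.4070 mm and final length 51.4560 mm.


Formula: Elongation = (Lf - L0) / L0 * 100
Substituting: Elongation = (51.4560 - 33.4070) / 33.4070 * 100
Result: 54.0276 %


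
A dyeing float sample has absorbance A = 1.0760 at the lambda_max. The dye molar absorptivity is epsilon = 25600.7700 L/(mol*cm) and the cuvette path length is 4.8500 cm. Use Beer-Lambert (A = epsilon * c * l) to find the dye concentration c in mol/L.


Formula: c = A / (epsilon * l)
Substituting: c = 1.0760 / (25600.7700 * 4.8500)
Result: 8.6660e-06 mol/L


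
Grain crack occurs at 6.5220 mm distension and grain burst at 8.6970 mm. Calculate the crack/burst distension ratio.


Formula: Ratio = crack / burst
Substituting: Ratio = 6.5220 / 8.6970
Result: 0.7499


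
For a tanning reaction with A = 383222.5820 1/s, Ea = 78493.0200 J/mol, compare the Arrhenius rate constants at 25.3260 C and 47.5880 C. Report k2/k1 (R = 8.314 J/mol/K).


T1 = 25.3260 + 273.15 = 298.4760 K; T2 = 47.5880 + 273.15 = 320.7380 K
k1 = A * exp(-Ea/(R*T1)) = 383222.5820 * exp(-78493.0200/(8.314*298.4760)) = 7.0198e-09 1/s
k2 = A * exp(-Ea/(R*T2)) = 383222.5820 * exp(-78493.0200/(8.314*320.7380)) = 6.3067e-08 1/s
k2/k1 = 6.3067e-08 / 7.0198e-09 = 8.9841


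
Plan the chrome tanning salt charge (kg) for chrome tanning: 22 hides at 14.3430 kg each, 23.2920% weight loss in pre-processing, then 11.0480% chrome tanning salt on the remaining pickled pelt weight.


Total_raw = N * avg_wt = 22 * 14.3430 = 315.5460 kg
Substrate = Total_raw * (1 - loss/100) = 315.5460 * (1 - 23.2920/100) = 242.0490 kg
Chrome = Substrate * pct / 100 = 242.0490 * 11.0480 / 100 = 26.7416 kg


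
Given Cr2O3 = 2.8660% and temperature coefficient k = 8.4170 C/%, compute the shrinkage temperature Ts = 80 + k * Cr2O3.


Formula: Ts = 80 + k * Cr2O3
Substituting: Ts = 80 + 8.4170 * 2.8660
Result: 104.1231 C


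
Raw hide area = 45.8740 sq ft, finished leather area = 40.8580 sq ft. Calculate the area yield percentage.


Formula: Yield = finished / raw * 100
Substituting: Yield = 40.8580 / 45.8740 * 100
Result: 89.0657 %


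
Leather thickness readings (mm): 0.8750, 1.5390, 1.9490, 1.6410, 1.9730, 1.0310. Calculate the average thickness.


Formula: Average = sum / n
Substituting: Average = 9.0080 / 6
Result: 1.5013 mm


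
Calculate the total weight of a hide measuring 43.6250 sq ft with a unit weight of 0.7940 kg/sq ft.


Formula: Weight = area * weight_per_sqft
Substituting: Weight = 43.6250 * 0.7940
Result: 34.6382 kg


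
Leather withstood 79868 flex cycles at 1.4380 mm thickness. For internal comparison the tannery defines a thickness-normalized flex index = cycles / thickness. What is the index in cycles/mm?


Formula: Index = cycles / thickness
Substituting: Index = 79868 / 1.4380
Result: 55541.0292 cycles/mm


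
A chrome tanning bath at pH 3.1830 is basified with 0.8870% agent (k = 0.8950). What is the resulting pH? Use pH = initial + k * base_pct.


Formula: pH_final = pH_initial + k * base_pct
Substituting: pH_final = 3.1830 + 0.8950 * 0.8870
Result: 3.9769


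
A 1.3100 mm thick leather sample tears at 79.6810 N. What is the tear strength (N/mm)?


Formula: Tear strength = force / thickness
Substituting: Tear strength = 79.6810 / 1.3100
Result: 60.8252 N/mm


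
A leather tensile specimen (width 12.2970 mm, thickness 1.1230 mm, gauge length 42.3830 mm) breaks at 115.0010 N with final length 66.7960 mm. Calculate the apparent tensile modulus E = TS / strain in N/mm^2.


TS = F / (w * t) = 115.0010 / (12.2970 * 1.1230) = 8.3277 N/mm^2
strain = (Lf - L0) / L0 = (66.7960 - 42.3830) / 42.3830 = 0.5760
E = TS / strain = 8.3277 / 0.5760 = 14.4575 N/mm^2


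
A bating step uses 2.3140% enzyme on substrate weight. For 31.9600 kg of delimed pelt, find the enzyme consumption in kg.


Formula: Enzyme = substrate * pct / 100
Substituting: Enzyme = 31.9600 * 2.3140 / 100
Result: 0.7396 kg


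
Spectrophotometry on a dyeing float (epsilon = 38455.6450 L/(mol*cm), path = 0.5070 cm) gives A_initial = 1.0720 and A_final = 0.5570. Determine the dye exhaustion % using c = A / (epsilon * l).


c_initial = A_i / (epsilon * l) = 1.0720 / (38455.6450 * 0.5070) = 5.4983e-05 mol/L
c_final = A_f / (epsilon * l) = 0.5570 / (38455.6450 * 0.5070) = 2.8568e-05 mol/L
Exhaustion = (c_initial - c_final) / c_initial * 100 = (5.4983e-05 - 2.8568e-05) / 5.4983e-05 * 100 = 48.0410 %


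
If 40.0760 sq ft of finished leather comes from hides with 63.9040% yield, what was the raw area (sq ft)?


Formula: raw = finished * 100 / yield
Substituting: raw = 40.0760 * 100 / 63.9040
Result: 62.7128 sq ft


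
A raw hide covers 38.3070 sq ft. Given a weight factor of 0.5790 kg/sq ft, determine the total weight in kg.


Formula: Weight = area * weight_per_sqft
Substituting: Weight = 38.3070 * 0.5790
Result: 22.1798 kg


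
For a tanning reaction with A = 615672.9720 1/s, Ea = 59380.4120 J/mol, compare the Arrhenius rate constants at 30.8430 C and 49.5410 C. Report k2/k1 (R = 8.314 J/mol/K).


T1 = 30.8430 + 273.15 = 303.9930 K; T2 = 49.5410 + 273.15 = 322.6910 K
k1 = A * exp(-Ea/(R*T1)) = 615672.9720 * exp(-59380.4120/(8.314*303.9930)) = 3.8525e-05 1/s
k2 = A * exp(-Ea/(R*T2)) = 615672.9720 * exp(-59380.4120/(8.314*322.6910)) = 1.5031e-04 1/s
k2/k1 = 1.5031e-04 / 3.8525e-05 = 3.9016


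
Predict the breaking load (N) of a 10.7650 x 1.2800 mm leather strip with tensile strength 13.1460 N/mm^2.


Formula: F = TS * w * t
Substituting: F = 13.1460 * 10.7650 * 1.2800
Result: 181.1414 N


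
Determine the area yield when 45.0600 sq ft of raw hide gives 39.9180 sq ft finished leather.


Formula: Yield = finished / raw * 100
Substituting: Yield = 39.9180 / 45.0600 * 100
Result: 88.5885 %


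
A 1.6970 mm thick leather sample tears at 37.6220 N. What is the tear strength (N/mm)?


Formula: Tear strength = force / thickness
Substituting: Tear strength = 37.6220 / 1.6970
Result: 22.1697 N/mm


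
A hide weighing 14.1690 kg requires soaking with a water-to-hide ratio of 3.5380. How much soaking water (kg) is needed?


Formula: Water = hide_weight * ratio
Substituting: Water = 14.1690 * 3.5380
Result: 50.1299 kg


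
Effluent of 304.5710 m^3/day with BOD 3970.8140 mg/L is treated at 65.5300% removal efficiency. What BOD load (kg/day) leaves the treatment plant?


Load_in = volume * conc / 1000 = 304.5710 * 3970.8140 / 1000 = 1209.3948 kg/day
Removed = Load_in * eff / 100 = 1209.3948 * 65.5300 / 100 = 792.5164 kg/day
Load_out = Load_in - Removed = 1209.3948 - 792.5164 = 416.8784 kg/day


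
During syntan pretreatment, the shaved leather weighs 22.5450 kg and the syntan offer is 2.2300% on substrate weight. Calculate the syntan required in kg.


Formula: Syntan = substrate * pct / 100
Substituting: Syntan = 22.5450 * 2.2300 / 100
Result: 0.5028 kg


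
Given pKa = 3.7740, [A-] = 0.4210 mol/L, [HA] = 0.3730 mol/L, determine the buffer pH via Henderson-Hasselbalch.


ratio = [A-] / [HA] = 0.4210 / 0.3730 = 1.1287
log10(ratio) = 0.0525733
pH = pKa + log10(ratio) = 3.7740 + 0.0525733 = 3.8266


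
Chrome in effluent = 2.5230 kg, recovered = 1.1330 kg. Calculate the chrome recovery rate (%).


Formula: Recovery = recovered / input * 100
Substituting: Recovery = 1.1330 / 2.5230 * 100
Result: 44.9069 %


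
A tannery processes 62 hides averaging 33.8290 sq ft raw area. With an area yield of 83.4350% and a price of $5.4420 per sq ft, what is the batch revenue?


Raw_total = N * avg_area = 62 * 33.8290 = 2097.3980 sq ft
Finished = Raw_total * yield / 100 = 2097.3980 * 83.4350 / 100 = 1749.9640 sq ft
Value = Finished * price = 1749.9640 * 5.4420 = 9523.3042 $


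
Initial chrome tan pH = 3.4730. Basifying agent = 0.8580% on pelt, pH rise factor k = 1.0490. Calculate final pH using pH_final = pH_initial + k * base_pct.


Formula: pH_final = pH_initial + k * base_pct
Substituting: pH_final = 3.4730 + 1.0490 * 0.8580
Result: 4.3730


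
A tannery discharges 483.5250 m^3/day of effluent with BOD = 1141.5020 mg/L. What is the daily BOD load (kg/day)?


Formula: BOD_load = volume * conc / 1000
Substituting: BOD_load = 483.5250 * 1141.5020 / 1000
Result: 551.9448 kg/day


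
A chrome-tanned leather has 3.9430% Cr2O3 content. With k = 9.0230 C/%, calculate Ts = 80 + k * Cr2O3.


Formula: Ts = 80 + k * Cr2O3
Substituting: Ts = 80 + 9.0230 * 3.9430
Result: 115.5777 C


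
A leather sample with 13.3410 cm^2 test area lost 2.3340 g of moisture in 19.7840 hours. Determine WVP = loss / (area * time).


Formula: WVP = loss / (area * time)
Substituting: WVP = 2.3340 / (13.3410 * 19.7840)
Result: 0.00884297 g/(cm^2*hr)


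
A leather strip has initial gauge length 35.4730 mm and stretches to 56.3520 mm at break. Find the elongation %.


Formula: Elongation = (Lf - L0) / L0 * 100
Substituting: Elongation = (56.3520 - 35.4730) / 35.4730 * 100
Result: 58.8589 %


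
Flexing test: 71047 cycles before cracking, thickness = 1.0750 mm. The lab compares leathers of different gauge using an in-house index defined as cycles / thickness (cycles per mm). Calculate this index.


Formula: Index = cycles / thickness
Substituting: Index = 71047 / 1.0750
Result: 66090.2326 cycles/mm


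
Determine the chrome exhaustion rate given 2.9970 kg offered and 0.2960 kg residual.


Formula: Uptake = (offered - residual) / offered * 100
Substituting: Uptake = (2.9970 - 0.2960) / 2.9970 * 100
Result: 90.1235 %


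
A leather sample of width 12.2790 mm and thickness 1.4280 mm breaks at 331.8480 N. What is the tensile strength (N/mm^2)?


Formula: TS = force / (width * thickness)
Substituting: TS = 331.8480 / (12.2790 * 1.4280)
Result: 18.9255 N/mm^2


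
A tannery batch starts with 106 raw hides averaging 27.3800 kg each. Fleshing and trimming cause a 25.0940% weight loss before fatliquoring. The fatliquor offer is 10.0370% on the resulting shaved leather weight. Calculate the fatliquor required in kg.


Total_raw = N * avg_wt = 106 * 27.3800 = 2902.2800 kg
Substrate = Total_raw * (1 - loss/100) = 2902.2800 * (1 - 25.0940/100) = 2173.9819 kg
Fat = Substrate * pct / 100 = 2173.9819 * 10.0370 / 100 = 218.2026 kg


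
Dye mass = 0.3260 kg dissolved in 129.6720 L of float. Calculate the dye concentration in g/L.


Formula: Conc = dye_mass(kg) / volume(L) * 1000
Substituting: Conc = 0.3260 / 129.6720 * 1000
Result: 2.5140 g/L


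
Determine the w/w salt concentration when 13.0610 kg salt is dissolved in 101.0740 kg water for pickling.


Formula: Conc = salt / (water + salt) * 100
Substituting: Conc = 13.0610 / (101.0740 + 13.0610) * 100
Result: 11.4435 %


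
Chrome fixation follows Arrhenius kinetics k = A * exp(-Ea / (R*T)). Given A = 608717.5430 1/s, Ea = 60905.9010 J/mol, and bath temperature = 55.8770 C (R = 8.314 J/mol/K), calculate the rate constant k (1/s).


T_K = T_C + 273.15 = 55.8770 + 273.15 = 329.0270 K
exponent = -Ea / (R * T_K) = -60905.9010 / (8.314 * 329.0270) = -22.2647
k = A * exp(exponent) = 608717.5430 * exp(-22.2647) = 1.3030e-04 1/s
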